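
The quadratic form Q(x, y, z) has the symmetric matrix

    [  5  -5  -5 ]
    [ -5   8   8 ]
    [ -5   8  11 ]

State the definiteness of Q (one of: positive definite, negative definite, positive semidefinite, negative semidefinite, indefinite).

positive definite

Applying the same elementary operations to the rows and columns of A produces a congruent diagonal matrix with entries 5, 3, 3.
So there are 3 positive pivots.
Hence Q is positive definite.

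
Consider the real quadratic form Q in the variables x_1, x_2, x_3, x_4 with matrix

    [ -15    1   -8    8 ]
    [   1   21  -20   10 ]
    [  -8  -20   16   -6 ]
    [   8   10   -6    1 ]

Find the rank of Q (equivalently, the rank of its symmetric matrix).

Congruent diagonalization of A (simultaneous row and column reduction) yields pivots -15, 316/15, 20/79, 0.
So there are 2 positive, 1 negative, 1 zero pivots.
The rank is the number of nonzero pivots: 3.

3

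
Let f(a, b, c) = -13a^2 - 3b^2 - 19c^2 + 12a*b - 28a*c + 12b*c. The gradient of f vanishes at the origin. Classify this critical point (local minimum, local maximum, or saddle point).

The Hessian at the origin is H = [[-26, 12, -28], [12, -6, 12], [-28, 12, -38]].
Congruent diagonalization of H (simultaneous row and column reduction) yields pivots -26, -6/13, -6.
Counting signs: 3 negative.
H is negative definite, so the origin is a strict local maximum.

local maximum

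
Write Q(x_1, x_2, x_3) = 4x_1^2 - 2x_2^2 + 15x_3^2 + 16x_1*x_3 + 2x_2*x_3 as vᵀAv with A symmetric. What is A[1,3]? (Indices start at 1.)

The coefficient of x_1·x_3 in Q is 16. For a symmetric A this equals A[1,3] + A[3,1] = 2·A[1,3].
So A[1,3] = 16/2 = 8.

8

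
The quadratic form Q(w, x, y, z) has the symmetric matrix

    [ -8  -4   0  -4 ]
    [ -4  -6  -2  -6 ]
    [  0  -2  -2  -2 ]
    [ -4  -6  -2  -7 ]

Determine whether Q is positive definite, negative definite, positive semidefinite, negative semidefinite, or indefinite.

negative definite

Leading principal minors: Δ_1 = -8, Δ_2 = 32, Δ_3 = -32, Δ_4 = 32.
The signs alternate starting with Δ_1 < 0, so by Sylvester's criterion Q is negative definite.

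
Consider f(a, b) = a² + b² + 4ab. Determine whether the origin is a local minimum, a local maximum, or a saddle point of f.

saddle point

The Hessian at the origin is H = [[2, 4], [4, 2]].
det H = 2·2 − (4)² = -12 < 0, so H is indefinite.
Therefore the origin is a saddle point.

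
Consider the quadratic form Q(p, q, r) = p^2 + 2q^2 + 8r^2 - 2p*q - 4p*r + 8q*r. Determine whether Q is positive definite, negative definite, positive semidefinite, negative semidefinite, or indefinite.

Write A = [[1, -1, -2], [-1, 2, 4], [-2, 4, 8]].
Applying the same elementary operations to the rows and columns of A produces a congruent diagonal matrix with entries 1, 1, 0.
Counting signs: 2 positive, 1 zero.
Hence Q is positive semidefinite.

positive semidefinite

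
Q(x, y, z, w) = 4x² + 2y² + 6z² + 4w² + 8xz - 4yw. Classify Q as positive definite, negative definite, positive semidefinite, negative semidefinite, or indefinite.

positive definite

Write A = [[4, 0, 4, 0], [0, 2, 0, -2], [4, 0, 6, 0], [0, -2, 0, 4]].
Row-reducing A symmetrically gives the diagonal entries 4, 2, 2, 2.
That gives 4 positive pivots.
Hence Q is positive definite.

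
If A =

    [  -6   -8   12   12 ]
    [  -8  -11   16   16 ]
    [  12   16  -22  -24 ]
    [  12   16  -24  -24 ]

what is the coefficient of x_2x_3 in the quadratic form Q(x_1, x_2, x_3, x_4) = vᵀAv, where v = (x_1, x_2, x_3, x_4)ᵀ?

The coefficient of x_2x_3 is A[2,3] + A[3,2] = 2·16 = 32.

32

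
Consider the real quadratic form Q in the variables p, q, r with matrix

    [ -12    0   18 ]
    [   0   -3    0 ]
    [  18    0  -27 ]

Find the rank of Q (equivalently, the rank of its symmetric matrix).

2

Applying the same elementary operations to the rows and columns of A produces a congruent diagonal matrix with entries -12, -3, 0.
So there are 2 negative, 1 zero pivots.
The rank is the number of nonzero pivots: 2.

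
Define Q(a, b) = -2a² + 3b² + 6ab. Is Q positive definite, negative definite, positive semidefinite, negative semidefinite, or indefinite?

Write A = [[-2, 3], [3, 3]].
Congruent diagonalization of A (simultaneous row and column reduction) yields pivots -2, 15/2.
So there are 1 positive, 1 negative pivots.
Hence Q is indefinite.

indefinite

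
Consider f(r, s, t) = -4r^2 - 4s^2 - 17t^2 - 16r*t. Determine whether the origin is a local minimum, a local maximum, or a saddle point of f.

The Hessian at the origin is H = [[-8, 0, -16], [0, -8, 0], [-16, 0, -34]].
Row-reducing H symmetrically gives the diagonal entries -8, -8, -2.
Counting signs: 3 negative.
H is negative definite, so the origin is a strict local maximum.

local maximum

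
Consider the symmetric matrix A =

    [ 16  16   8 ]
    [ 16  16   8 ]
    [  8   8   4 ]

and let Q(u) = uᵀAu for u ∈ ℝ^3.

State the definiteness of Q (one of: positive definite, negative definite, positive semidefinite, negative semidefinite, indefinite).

positive semidefinite

Congruent diagonalization of A (simultaneous row and column reduction) yields pivots 16, 0, 0.
Counting signs: 1 positive, 2 zero.
Hence Q is positive semidefinite.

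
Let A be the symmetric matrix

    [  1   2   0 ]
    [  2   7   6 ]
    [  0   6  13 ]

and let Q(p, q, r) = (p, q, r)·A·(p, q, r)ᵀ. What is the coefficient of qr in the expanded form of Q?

12

The coefficient of qr is A[2,3] + A[3,2] = 2·6 = 12.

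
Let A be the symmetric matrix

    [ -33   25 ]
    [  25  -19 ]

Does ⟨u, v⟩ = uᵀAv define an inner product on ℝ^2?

For the 2×2 matrix [[-33, 25], [25, -19]]: det = -33·-19 − (25)² = 2, trace = -52.
det > 0 so both eigenvalues share the sign of the trace; trace = -52 < 0 ⇒ both negative.
⟨·,·⟩ is an inner product exactly when A is positive definite.

no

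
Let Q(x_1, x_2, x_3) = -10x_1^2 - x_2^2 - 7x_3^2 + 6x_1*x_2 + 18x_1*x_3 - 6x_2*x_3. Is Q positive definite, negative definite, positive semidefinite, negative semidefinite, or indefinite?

The associated matrix is A = [[-10, 3, 9], [3, -1, -3], [9, -3, -7]].
Applying the same elementary operations to the rows and columns of A produces a congruent diagonal matrix with entries -10, -1/10, 2.
Counting signs: 1 positive, 2 negative.
Hence Q is indefinite.

indefinite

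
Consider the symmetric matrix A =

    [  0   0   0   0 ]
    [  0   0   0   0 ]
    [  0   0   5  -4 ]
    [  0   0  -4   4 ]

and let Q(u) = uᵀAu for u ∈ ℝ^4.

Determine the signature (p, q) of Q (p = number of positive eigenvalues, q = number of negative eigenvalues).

Applying the same elementary operations to the rows and columns of A produces a congruent diagonal matrix with entries 0, 0, 5, 4/5.
Counting signs: 2 positive, 2 zero.

(2, 0)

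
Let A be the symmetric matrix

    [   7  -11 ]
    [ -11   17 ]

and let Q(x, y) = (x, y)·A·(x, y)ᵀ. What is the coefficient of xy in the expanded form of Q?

The coefficient of xy is A[1,2] + A[2,1] = 2·(-11) = -22.

-22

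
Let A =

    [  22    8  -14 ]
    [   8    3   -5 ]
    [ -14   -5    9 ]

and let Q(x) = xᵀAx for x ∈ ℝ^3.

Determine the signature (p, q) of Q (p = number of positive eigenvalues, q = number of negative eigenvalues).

Applying the same elementary operations to the rows and columns of A produces a congruent diagonal matrix with entries 22, 1/11, 0.
Counting signs: 2 positive, 1 zero.

(2, 0)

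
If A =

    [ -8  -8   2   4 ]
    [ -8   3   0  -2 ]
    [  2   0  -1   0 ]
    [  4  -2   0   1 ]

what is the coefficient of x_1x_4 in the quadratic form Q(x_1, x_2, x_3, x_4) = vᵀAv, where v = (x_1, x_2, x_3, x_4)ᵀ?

The coefficient of x_1x_4 is A[1,4] + A[4,1] = 2·4 = 8.

8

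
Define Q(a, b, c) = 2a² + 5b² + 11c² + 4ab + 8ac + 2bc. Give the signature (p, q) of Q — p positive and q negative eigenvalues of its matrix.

The associated matrix is A = [[2, 2, 4], [2, 5, 1], [4, 1, 11]].
Row-reducing A symmetrically gives the diagonal entries 2, 3, 0.
Counting signs: 2 positive, 1 zero.

(2, 0)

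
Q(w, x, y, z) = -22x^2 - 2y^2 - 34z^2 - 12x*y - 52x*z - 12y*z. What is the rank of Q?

2

Write A = [[0, 0, 0, 0], [0, -22, -6, -26], [0, -6, -2, -6], [0, -26, -6, -34]].
Applying the same elementary operations to the rows and columns of A produces a congruent diagonal matrix with entries 0, -22, -4/11, 0.
That gives 2 negative, 2 zero pivots.
The rank is the number of nonzero pivots: 2.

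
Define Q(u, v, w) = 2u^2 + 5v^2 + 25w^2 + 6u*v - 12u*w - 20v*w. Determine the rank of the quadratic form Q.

3

The symmetric matrix is A = [[2, 3, -6], [3, 5, -10], [-6, -10, 25]].
Congruent diagonalization of A (simultaneous row and column reduction) yields pivots 2, 1/2, 5.
So there are 3 positive pivots.
The rank is the number of nonzero pivots: 3.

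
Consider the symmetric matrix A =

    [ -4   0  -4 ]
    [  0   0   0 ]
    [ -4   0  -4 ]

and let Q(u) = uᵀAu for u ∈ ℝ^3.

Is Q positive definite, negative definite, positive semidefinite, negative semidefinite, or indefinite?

Symmetric row and column elimination reduces A to a congruent diagonal form with pivots -4, 0, 0.
So there are 1 negative, 2 zero pivots.
Hence Q is negative semidefinite.

negative semidefinite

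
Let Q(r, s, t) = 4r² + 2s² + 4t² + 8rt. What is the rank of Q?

2

Write A = [[4, 0, 4], [0, 2, 0], [4, 0, 4]].
Congruent diagonalization of A (simultaneous row and column reduction) yields pivots 4, 2, 0.
Counting signs: 2 positive, 1 zero.
The rank is the number of nonzero pivots: 2.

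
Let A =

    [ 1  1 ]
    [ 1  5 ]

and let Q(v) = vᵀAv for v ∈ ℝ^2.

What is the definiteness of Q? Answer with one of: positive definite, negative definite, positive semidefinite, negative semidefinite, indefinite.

Applying the same elementary operations to the rows and columns of A produces a congruent diagonal matrix with entries 1, 4.
Counting signs: 2 positive.
Hence Q is positive definite.

positive definite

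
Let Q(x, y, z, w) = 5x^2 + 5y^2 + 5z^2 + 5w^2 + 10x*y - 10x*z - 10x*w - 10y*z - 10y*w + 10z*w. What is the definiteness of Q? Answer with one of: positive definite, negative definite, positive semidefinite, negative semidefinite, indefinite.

positive semidefinite

The symmetric matrix is A = [[5, 5, -5, -5], [5, 5, -5, -5], [-5, -5, 5, 5], [-5, -5, 5, 5]].
Congruent diagonalization of A (simultaneous row and column reduction) yields pivots 5, 0, 0, 0.
Counting signs: 1 positive, 3 zero.
Hence Q is positive semidefinite.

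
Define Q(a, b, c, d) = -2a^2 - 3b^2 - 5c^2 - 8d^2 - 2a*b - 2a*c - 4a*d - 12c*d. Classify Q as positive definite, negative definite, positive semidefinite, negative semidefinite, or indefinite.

negative definite

Write A = [[-2, -1, -1, -2], [-1, -3, 0, 0], [-1, 0, -5, -6], [-2, 0, -6, -8]].
An LDLᵀ factorisation of A has diagonal entries -2, -5/2, -22/5, -4/11.
So there are 4 negative pivots.
Hence Q is negative definite.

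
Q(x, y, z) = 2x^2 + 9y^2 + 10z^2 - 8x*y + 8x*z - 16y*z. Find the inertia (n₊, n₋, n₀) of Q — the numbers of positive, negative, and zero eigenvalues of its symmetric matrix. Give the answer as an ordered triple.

The symmetric matrix is A = [[2, -4, 4], [-4, 9, -8], [4, -8, 10]].
An LDLᵀ factorisation of A has diagonal entries 2, 1, 2.
That gives 3 positive pivots.

(3, 0, 0)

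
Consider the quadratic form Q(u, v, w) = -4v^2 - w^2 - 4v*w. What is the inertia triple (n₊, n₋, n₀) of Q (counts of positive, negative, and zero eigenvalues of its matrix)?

Write A = [[0, 0, 0], [0, -4, -2], [0, -2, -1]].
Applying the same elementary operations to the rows and columns of A produces a congruent diagonal matrix with entries 0, -4, 0.
That gives 1 negative, 2 zero pivots.

(0, 1, 2)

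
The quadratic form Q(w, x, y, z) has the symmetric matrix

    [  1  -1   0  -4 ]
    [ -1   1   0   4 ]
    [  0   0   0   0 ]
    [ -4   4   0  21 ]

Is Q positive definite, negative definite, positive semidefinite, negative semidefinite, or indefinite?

Congruent diagonalization of A (simultaneous row and column reduction) yields pivots 1, 0, 0, 5.
Counting signs: 2 positive, 2 zero.
Hence Q is positive semidefinite.

positive semidefinite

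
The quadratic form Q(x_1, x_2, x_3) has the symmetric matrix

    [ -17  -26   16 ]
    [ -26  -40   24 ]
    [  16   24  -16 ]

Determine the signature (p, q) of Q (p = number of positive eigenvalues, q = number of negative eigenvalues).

(0, 2)

Row-reducing A symmetrically gives the diagonal entries -17, -4/17, 0.
So there are 2 negative, 1 zero pivots.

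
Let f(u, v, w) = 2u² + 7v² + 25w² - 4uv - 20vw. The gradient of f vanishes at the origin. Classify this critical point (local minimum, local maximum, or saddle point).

local minimum

The Hessian at the origin is H = [[4, -4, 0], [-4, 14, -20], [0, -20, 50]].
Applying the same elementary operations to the rows and columns of H produces a congruent diagonal matrix with entries 4, 10, 10.
Counting signs: 3 positive.
H is positive definite, so the origin is a strict local minimum.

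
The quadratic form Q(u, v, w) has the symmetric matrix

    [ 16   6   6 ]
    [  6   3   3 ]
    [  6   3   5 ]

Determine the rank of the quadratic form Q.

3

Congruent diagonalization of A (simultaneous row and column reduction) yields pivots 16, 3/4, 2.
So there are 3 positive pivots.
The rank is the number of nonzero pivots: 3.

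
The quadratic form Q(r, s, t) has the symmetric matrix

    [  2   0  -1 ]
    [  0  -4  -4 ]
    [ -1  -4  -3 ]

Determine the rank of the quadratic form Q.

Symmetric row and column elimination reduces A to a congruent diagonal form with pivots 2, -4, 1/2.
That gives 2 positive, 1 negative pivots.
The rank is the number of nonzero pivots: 3.

3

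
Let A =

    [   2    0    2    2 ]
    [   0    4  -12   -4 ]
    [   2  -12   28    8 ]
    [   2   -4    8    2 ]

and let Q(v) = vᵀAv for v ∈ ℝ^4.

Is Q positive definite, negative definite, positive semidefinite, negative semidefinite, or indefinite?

indefinite

Symmetric row and column elimination reduces A to a congruent diagonal form with pivots 2, 4, -10, -2/5.
That gives 2 positive, 2 negative pivots.
Hence Q is indefinite.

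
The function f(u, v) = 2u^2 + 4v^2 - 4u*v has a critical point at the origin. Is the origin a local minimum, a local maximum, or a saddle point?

The Hessian at the origin is H = [[4, -4], [-4, 8]].
det H = 4·8 − (-4)² = 16 > 0 and H[1,1] = 4 > 0, so H is positive definite.
Therefore the origin is a local minimum.

local minimum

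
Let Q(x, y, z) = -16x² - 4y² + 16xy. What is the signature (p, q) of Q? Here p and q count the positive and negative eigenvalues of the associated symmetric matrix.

The symmetric matrix is A = [[-16, 8, 0], [8, -4, 0], [0, 0, 0]].
Congruent diagonalization of A (simultaneous row and column reduction) yields pivots -16, 0, 0.
Counting signs: 1 negative, 2 zero.

(0, 1)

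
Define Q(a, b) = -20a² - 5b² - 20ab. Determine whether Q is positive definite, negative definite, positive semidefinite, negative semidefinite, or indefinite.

negative semidefinite

The symmetric matrix of Q is [[-20, -10], [-10, -5]].
For the 2×2 matrix [[-20, -10], [-10, -5]]: det = -20·-5 − (-10)² = 0, trace = -25.
det = 0 so one eigenvalue is zero; the form is semidefinite with the sign of the trace.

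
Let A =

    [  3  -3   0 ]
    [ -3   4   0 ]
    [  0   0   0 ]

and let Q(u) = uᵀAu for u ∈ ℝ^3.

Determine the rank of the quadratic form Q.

Row-reducing A symmetrically gives the diagonal entries 3, 1, 0.
So there are 2 positive, 1 zero pivots.
The rank is the number of nonzero pivots: 2.

2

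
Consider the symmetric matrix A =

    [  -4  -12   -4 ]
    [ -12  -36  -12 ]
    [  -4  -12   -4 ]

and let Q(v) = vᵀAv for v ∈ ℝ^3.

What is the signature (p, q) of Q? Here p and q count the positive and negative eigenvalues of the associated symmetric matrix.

(0, 1)

Row-reducing A symmetrically gives the diagonal entries -4, 0, 0.
Counting signs: 1 negative, 2 zero.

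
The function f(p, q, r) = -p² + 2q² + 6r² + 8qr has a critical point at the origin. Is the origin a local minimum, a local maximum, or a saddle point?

The Hessian at the origin is H = [[-2, 0, 0], [0, 4, 8], [0, 8, 12]].
Symmetric row and column elimination reduces H to a congruent diagonal form with pivots -2, 4, -4.
Counting signs: 1 positive, 2 negative.
H is indefinite, so the origin is a saddle point.

saddle point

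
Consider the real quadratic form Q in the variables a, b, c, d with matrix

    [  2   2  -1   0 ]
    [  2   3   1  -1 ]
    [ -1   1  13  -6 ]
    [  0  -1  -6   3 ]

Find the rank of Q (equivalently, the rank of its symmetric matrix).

4

Row-reducing A symmetrically gives the diagonal entries 2, 1, 17/2, 2/17.
That gives 4 positive pivots.
The rank is the number of nonzero pivots: 4.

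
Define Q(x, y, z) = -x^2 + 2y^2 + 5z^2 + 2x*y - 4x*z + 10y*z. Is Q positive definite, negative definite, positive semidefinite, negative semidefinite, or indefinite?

Write A = [[-1, 1, -2], [1, 2, 5], [-2, 5, 5]].
Symmetric row and column elimination reduces A to a congruent diagonal form with pivots -1, 3, 6.
So there are 2 positive, 1 negative pivots.
Hence Q is indefinite.

indefinite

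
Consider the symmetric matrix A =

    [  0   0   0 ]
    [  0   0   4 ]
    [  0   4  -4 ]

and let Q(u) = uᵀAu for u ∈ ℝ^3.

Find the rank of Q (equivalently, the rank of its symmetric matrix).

2

Row reduction of A gives 2 nonzero rows, so rank A = 2.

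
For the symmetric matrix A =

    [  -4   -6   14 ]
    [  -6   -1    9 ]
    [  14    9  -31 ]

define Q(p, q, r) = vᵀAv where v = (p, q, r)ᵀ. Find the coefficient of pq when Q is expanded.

The coefficient of pq is A[1,2] + A[2,1] = 2·(-6) = -12.

-12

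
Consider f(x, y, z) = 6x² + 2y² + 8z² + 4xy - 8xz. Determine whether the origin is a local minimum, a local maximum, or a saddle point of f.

The Hessian at the origin is H = [[12, 4, -8], [4, 4, 0], [-8, 0, 16]].
Congruent diagonalization of H (simultaneous row and column reduction) yields pivots 12, 8/3, 8.
Counting signs: 3 positive.
H is positive definite, so the origin is a strict local minimum.

local minimum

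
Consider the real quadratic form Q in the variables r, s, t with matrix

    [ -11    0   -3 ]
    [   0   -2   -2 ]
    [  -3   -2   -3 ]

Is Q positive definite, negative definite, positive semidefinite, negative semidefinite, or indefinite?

Leading principal minors: Δ_1 = -11, Δ_2 = 22, Δ_3 = -4.
The signs alternate starting with Δ_1 < 0, so by Sylvester's criterion Q is negative definite.

negative definite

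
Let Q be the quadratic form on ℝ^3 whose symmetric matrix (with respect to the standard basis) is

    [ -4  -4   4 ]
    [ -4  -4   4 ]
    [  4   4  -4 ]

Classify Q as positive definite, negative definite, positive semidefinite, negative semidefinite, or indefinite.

Row-reducing A symmetrically gives the diagonal entries -4, 0, 0.
Counting signs: 1 negative, 2 zero.
Hence Q is negative semidefinite.

negative semidefinite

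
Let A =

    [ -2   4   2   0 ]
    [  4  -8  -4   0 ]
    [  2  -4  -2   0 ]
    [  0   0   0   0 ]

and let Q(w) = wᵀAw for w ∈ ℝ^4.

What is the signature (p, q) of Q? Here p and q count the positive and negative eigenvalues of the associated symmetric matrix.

Row-reducing A symmetrically gives the diagonal entries -2, 0, 0, 0.
That gives 1 negative, 3 zero pivots.

(0, 1)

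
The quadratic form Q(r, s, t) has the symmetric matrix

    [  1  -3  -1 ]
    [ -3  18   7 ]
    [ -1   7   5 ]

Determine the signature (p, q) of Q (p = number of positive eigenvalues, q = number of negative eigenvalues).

(3, 0)

Symmetric row and column elimination reduces A to a congruent diagonal form with pivots 1, 9, 20/9.
So there are 3 positive pivots.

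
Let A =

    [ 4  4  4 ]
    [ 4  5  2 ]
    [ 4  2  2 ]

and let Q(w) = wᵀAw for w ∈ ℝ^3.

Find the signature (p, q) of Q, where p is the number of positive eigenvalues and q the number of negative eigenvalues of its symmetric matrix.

(2, 1)

Congruent diagonalization of A (simultaneous row and column reduction) yields pivots 4, 1, -6.
Counting signs: 2 positive, 1 negative.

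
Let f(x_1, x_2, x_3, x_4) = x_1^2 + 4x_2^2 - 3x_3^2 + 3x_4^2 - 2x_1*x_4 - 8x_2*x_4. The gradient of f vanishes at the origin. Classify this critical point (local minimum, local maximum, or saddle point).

The Hessian at the origin is H = [[2, 0, 0, -2], [0, 8, 0, -8], [0, 0, -6, 0], [-2, -8, 0, 6]].
Row-reducing H symmetrically gives the diagonal entries 2, 8, -6, -4.
Counting signs: 2 positive, 2 negative.
H is indefinite, so the origin is a saddle point.

saddle point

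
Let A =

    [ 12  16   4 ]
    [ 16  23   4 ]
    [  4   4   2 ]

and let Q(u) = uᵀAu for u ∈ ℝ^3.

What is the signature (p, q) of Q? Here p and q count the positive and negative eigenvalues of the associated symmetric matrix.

(2, 1)

Symmetric row and column elimination reduces A to a congruent diagonal form with pivots 12, 5/3, -2/5.
Counting signs: 2 positive, 1 negative.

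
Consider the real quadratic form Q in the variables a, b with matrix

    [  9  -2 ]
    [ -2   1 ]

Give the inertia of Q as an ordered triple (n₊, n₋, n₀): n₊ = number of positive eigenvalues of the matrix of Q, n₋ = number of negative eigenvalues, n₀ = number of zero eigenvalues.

Congruent diagonalization of A (simultaneous row and column reduction) yields pivots 9, 5/9.
Counting signs: 2 positive.

(2, 0, 0)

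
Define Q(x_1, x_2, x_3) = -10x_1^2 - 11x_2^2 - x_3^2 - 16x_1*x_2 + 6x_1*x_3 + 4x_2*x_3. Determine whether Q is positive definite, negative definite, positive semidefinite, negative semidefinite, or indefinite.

The symmetric matrix is A = [[-10, -8, 3], [-8, -11, 2], [3, 2, -1]].
Applying the same elementary operations to the rows and columns of A produces a congruent diagonal matrix with entries -10, -23/5, -3/46.
Counting signs: 3 negative.
Hence Q is negative definite.

negative definite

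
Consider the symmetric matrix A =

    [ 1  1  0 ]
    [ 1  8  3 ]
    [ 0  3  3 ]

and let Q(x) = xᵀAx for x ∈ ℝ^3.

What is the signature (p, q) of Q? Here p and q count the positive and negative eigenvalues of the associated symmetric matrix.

(3, 0)

Applying the same elementary operations to the rows and columns of A produces a congruent diagonal matrix with entries 1, 7, 12/7.
Counting signs: 3 positive.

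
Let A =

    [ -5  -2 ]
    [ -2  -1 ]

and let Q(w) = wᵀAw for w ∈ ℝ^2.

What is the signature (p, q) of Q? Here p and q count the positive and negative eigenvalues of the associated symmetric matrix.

(0, 2)

Congruent diagonalization of A (simultaneous row and column reduction) yields pivots -5, -1/5.
That gives 2 negative pivots.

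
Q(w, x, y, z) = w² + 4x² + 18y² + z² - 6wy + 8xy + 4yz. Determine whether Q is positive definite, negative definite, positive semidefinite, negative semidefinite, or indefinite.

positive definite

Write A = [[1, 0, -3, 0], [0, 4, 4, 0], [-3, 4, 18, 2], [0, 0, 2, 1]].
Row-reducing A symmetrically gives the diagonal entries 1, 4, 5, 1/5.
Counting signs: 4 positive.
Hence Q is positive definite.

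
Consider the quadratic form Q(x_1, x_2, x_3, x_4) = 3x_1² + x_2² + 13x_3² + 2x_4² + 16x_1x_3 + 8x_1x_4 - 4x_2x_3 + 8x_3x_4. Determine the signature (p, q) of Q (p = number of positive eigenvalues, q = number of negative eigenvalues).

Write A = [[3, 0, 8, 4], [0, 1, -2, 0], [8, -2, 13, 4], [4, 0, 4, 2]].
Row-reducing A symmetrically gives the diagonal entries 3, 1, -37/3, 10/37.
So there are 3 positive, 1 negative pivots.

(3, 1)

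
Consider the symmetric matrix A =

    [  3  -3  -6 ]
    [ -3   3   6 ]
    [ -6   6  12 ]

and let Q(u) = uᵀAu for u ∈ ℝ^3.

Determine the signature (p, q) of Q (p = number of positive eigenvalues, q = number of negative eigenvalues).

(1, 0)

Congruent diagonalization of A (simultaneous row and column reduction) yields pivots 3, 0, 0.
Counting signs: 1 positive, 2 zero.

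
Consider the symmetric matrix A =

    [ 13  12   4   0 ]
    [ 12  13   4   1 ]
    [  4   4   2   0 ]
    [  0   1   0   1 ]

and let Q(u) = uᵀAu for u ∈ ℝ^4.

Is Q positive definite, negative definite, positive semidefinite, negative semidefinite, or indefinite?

positive definite

Leading principal minors: Δ_1 = 13, Δ_2 = 25, Δ_3 = 18, Δ_4 = 8.
All leading principal minors are positive, so by Sylvester's criterion Q is positive definite.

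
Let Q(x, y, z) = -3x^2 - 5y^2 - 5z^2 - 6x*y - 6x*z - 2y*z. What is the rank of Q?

The associated matrix is A = [[-3, -3, -3], [-3, -5, -1], [-3, -1, -5]].
Symmetric row and column elimination reduces A to a congruent diagonal form with pivots -3, -2, 0.
Counting signs: 2 negative, 1 zero.
The rank is the number of nonzero pivots: 2.

2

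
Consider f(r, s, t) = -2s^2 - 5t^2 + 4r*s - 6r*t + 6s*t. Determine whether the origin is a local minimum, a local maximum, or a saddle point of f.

saddle point

The Hessian at the origin is H = [[0, 4, -6], [4, -4, 6], [-6, 6, -10]].
H is indefinite, so the origin is a saddle point.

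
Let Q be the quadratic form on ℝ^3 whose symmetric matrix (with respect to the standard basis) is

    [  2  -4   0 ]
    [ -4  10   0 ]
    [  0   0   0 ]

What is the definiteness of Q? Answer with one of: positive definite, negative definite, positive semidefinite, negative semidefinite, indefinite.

positive semidefinite

Applying the same elementary operations to the rows and columns of A produces a congruent diagonal matrix with entries 2, 2, 0.
Counting signs: 2 positive, 1 zero.
Hence Q is positive semidefinite.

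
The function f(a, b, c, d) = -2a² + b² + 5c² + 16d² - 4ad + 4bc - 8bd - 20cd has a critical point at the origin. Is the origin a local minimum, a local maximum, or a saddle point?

saddle point

The Hessian at the origin is H = [[-4, 0, 0, -4], [0, 2, 4, -8], [0, 4, 10, -20], [-4, -8, -20, 32]].
Congruent diagonalization of H (simultaneous row and column reduction) yields pivots -4, 2, 2, -4.
Counting signs: 2 positive, 2 negative.
H is indefinite, so the origin is a saddle point.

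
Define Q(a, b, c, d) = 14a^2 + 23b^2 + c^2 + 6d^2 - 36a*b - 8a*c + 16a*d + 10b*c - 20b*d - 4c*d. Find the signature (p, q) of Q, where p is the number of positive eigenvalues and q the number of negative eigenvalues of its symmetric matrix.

(2, 1)

Write A = [[14, -18, -4, 8], [-18, 23, 5, -10], [-4, 5, 1, -2], [8, -10, -2, 6]].
Applying the same elementary operations to the rows and columns of A produces a congruent diagonal matrix with entries 14, -1/7, 0, 2.
So there are 2 positive, 1 negative, 1 zero pivots.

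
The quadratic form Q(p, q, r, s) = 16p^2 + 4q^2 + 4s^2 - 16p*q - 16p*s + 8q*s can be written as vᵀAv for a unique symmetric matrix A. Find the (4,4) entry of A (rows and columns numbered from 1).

4

The coefficient of s^2 in Q is 4, and that is exactly A[4,4].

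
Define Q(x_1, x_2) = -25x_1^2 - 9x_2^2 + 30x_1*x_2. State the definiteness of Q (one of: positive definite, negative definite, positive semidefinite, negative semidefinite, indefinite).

negative semidefinite

The symmetric matrix is A = [[-25, 15], [15, -9]].
Congruent diagonalization of A (simultaneous row and column reduction) yields pivots -25, 0.
That gives 1 negative, 1 zero pivots.
Hence Q is negative semidefinite.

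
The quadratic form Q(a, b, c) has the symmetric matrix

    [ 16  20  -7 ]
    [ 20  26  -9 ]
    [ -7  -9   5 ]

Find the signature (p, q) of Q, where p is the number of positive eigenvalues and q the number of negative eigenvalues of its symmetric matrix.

(3, 0)

An LDLᵀ factorisation of A has diagonal entries 16, 1, 15/8.
So there are 3 positive pivots.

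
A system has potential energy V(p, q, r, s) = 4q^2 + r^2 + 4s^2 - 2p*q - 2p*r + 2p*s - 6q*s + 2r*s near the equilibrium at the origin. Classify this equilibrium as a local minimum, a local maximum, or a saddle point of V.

The Hessian at the origin is H = [[0, -2, -2, 2], [-2, 8, 0, -6], [-2, 0, 2, 2], [2, -6, 2, 8]].
H is indefinite, so the origin is a saddle point.

saddle point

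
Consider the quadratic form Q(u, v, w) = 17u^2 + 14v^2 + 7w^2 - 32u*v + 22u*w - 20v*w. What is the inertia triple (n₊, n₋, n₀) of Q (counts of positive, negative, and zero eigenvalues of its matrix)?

(1, 1, 1)

The associated matrix is A = [[17, -16, 11], [-16, 14, -10], [11, -10, 7]].
Congruent diagonalization of A (simultaneous row and column reduction) yields pivots 17, -18/17, 0.
Counting signs: 1 positive, 1 negative, 1 zero.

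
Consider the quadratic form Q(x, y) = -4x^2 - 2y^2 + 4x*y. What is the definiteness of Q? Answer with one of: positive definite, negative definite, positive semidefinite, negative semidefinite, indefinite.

negative definite

The associated matrix is A = [[-4, 2], [2, -2]].
Congruent diagonalization of A (simultaneous row and column reduction) yields pivots -4, -1.
So there are 2 negative pivots.
Hence Q is negative definite.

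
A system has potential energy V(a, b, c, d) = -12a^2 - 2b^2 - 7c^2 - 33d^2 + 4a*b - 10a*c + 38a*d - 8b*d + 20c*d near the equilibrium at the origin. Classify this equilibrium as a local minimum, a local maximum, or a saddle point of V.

local maximum

The Hessian at the origin is H = [[-24, 4, -10, 38], [4, -4, 0, -8], [-10, 0, -14, 20], [38, -8, 20, -66]].
Row-reducing H symmetrically gives the diagonal entries -24, -10/3, -9, -20/9.
So there are 4 negative pivots.
H is negative definite, so the origin is a strict local maximum.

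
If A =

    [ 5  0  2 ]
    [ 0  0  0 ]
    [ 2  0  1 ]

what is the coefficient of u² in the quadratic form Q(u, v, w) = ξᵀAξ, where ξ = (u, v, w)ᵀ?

5

The coefficient of u² is the diagonal entry A[1,1] = 5.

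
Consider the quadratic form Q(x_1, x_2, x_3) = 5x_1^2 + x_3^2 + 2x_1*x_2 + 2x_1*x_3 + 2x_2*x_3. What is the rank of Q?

Write A = [[5, 1, 1], [1, 0, 1], [1, 1, 1]].
Congruent diagonalization of A (simultaneous row and column reduction) yields pivots 5, -1/5, 4.
Counting signs: 2 positive, 1 negative.
The rank is the number of nonzero pivots: 3.

3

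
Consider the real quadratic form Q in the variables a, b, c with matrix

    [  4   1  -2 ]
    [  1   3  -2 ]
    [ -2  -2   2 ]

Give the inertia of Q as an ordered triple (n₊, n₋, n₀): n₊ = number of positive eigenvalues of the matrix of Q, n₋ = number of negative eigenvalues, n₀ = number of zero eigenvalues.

(3, 0, 0)

Applying the same elementary operations to the rows and columns of A produces a congruent diagonal matrix with entries 4, 11/4, 2/11.
Counting signs: 3 positive.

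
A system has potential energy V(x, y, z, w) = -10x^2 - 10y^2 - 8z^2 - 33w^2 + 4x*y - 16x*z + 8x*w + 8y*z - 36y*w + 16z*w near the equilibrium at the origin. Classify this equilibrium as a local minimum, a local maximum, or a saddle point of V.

local maximum

The Hessian at the origin is H = [[-20, 4, -16, 8], [4, -20, 8, -36], [-16, 8, -16, 16], [8, -36, 16, -66]].
Congruent diagonalization of H (simultaneous row and column reduction) yields pivots -20, -96/5, -2, -2/3.
Counting signs: 4 negative.
H is negative definite, so the origin is a strict local maximum.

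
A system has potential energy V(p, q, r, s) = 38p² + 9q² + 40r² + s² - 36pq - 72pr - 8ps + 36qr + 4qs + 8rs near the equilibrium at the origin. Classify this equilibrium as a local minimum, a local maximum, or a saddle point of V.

The Hessian at the origin is H = [[76, -36, -72, -8], [-36, 18, 36, 4], [-72, 36, 80, 8], [-8, 4, 8, 2]].
Congruent diagonalization of H (simultaneous row and column reduction) yields pivots 76, 18/19, 8, 10/9.
So there are 4 positive pivots.
H is positive definite, so the origin is a strict local minimum.

local minimum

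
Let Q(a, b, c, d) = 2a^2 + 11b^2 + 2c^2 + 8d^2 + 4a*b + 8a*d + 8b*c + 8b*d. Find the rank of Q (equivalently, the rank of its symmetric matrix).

3

The symmetric matrix is A = [[2, 2, 0, 4], [2, 11, 4, 4], [0, 4, 2, 0], [4, 4, 0, 8]].
Applying the same elementary operations to the rows and columns of A produces a congruent diagonal matrix with entries 2, 9, 2/9, 0.
That gives 3 positive, 1 zero pivots.
The rank is the number of nonzero pivots: 3.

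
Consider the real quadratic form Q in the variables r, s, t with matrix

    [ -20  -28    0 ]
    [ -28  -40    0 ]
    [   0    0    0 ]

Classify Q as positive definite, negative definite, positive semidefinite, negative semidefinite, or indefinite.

negative semidefinite

Symmetric row and column elimination reduces A to a congruent diagonal form with pivots -20, -4/5, 0.
Counting signs: 2 negative, 1 zero.
Hence Q is negative semidefinite.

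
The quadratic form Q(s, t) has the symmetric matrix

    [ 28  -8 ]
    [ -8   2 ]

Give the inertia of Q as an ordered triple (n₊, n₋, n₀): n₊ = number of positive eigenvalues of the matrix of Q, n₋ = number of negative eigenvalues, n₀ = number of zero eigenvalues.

Applying the same elementary operations to the rows and columns of A produces a congruent diagonal matrix with entries 28, -2/7.
That gives 1 positive, 1 negative pivots.

(1, 1, 0)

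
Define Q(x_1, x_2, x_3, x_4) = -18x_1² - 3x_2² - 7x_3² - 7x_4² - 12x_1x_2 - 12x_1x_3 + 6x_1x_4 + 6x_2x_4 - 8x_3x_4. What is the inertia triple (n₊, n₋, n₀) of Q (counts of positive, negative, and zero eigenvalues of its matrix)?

(0, 4, 0)

The associated matrix is A = [[-18, -6, -6, 3], [-6, -3, 0, 3], [-6, 0, -7, -4], [3, 3, -4, -7]].
Row-reducing A symmetrically gives the diagonal entries -18, -1, -1, -3/2.
So there are 4 negative pivots.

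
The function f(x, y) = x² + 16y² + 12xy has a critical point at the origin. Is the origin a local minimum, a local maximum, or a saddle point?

The Hessian at the origin is H = [[2, 12], [12, 32]].
det H = 2·32 − (12)² = -80 < 0, so H is indefinite.
Therefore the origin is a saddle point.

saddle point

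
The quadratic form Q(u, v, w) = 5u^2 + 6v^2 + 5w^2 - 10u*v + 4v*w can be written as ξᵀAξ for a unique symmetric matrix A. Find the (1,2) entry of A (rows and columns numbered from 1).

-5

The coefficient of u·v in Q is -10. For a symmetric A this equals A[1,2] + A[2,1] = 2·A[1,2].
So A[1,2] = -10/2 = -5.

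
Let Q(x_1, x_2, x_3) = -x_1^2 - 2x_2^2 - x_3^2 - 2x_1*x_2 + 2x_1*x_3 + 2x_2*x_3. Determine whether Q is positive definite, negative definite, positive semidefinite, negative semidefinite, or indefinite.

Write A = [[-1, -1, 1], [-1, -2, 1], [1, 1, -1]].
Row-reducing A symmetrically gives the diagonal entries -1, -1, 0.
That gives 2 negative, 1 zero pivots.
Hence Q is negative semidefinite.

negative semidefinite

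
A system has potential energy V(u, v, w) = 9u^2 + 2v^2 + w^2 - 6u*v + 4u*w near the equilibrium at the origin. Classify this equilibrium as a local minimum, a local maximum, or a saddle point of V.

The Hessian at the origin is H = [[18, -6, 4], [-6, 4, 0], [4, 0, 2]].
Row-reducing H symmetrically gives the diagonal entries 18, 2, 2/9.
So there are 3 positive pivots.
H is positive definite, so the origin is a strict local minimum.

local minimum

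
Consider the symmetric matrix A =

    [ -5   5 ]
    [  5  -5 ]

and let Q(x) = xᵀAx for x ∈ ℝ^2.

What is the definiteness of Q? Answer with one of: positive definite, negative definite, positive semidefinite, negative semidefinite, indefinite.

Row-reducing A symmetrically gives the diagonal entries -5, 0.
So there are 1 negative, 1 zero pivots.
Hence Q is negative semidefinite.

negative semidefinite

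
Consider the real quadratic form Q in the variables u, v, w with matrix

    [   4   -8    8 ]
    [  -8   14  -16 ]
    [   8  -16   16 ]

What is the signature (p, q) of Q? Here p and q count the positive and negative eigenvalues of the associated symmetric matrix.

Row-reducing A symmetrically gives the diagonal entries 4, -2, 0.
That gives 1 positive, 1 negative, 1 zero pivots.

(1, 1)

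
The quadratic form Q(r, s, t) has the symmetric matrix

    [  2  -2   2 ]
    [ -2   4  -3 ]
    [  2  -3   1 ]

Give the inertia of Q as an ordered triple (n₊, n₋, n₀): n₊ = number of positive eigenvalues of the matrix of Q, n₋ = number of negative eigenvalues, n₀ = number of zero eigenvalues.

Symmetric row and column elimination reduces A to a congruent diagonal form with pivots 2, 2, -3/2.
Counting signs: 2 positive, 1 negative.

(2, 1, 0)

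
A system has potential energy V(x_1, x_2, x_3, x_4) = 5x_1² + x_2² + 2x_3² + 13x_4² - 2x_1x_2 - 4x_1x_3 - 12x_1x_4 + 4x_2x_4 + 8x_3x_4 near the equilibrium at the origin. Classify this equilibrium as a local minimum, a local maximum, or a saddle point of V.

The Hessian at the origin is H = [[10, -2, -4, -12], [-2, 2, 0, 4], [-4, 0, 4, 8], [-12, 4, 8, 26]].
Row-reducing H symmetrically gives the diagonal entries 10, 8/5, 2, 2.
That gives 4 positive pivots.
H is positive definite, so the origin is a strict local minimum.

local minimum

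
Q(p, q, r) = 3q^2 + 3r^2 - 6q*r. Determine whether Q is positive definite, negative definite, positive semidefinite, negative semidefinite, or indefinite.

The symmetric matrix is A = [[0, 0, 0], [0, 3, -3], [0, -3, 3]].
Applying the same elementary operations to the rows and columns of A produces a congruent diagonal matrix with entries 0, 3, 0.
Counting signs: 1 positive, 2 zero.
Hence Q is positive semidefinite.

positive semidefinite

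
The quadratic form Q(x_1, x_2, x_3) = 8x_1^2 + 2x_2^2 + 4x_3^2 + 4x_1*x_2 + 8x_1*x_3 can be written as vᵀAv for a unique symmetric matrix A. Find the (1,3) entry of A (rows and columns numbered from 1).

The coefficient of x_1·x_3 in Q is 8. For a symmetric A this equals A[1,3] + A[3,1] = 2·A[1,3].
So A[1,3] = 8/2 = 4.

4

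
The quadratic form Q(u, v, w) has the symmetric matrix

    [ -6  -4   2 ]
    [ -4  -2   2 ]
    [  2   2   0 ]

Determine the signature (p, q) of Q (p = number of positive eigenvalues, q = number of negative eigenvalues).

(1, 1)

Applying the same elementary operations to the rows and columns of A produces a congruent diagonal matrix with entries -6, 2/3, 0.
Counting signs: 1 positive, 1 negative, 1 zero.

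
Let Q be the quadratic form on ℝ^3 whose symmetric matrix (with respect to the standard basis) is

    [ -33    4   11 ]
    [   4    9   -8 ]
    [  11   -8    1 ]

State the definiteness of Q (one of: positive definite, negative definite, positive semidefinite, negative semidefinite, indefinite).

Row-reducing A symmetrically gives the diagonal entries -33, 313/33, -6/313.
Counting signs: 1 positive, 2 negative.
Hence Q is indefinite.

indefinite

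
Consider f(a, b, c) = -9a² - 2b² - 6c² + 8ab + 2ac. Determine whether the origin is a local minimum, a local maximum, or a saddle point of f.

The Hessian at the origin is H = [[-18, 8, 2], [8, -4, 0], [2, 0, -12]].
An LDLᵀ factorisation of H has diagonal entries -18, -4/9, -10.
Counting signs: 3 negative.
H is negative definite, so the origin is a strict local maximum.

local maximum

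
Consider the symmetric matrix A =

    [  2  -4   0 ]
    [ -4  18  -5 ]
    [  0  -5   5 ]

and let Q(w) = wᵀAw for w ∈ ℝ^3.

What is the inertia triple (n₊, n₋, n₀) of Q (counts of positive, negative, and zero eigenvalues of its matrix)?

Symmetric row and column elimination reduces A to a congruent diagonal form with pivots 2, 10, 5/2.
That gives 3 positive pivots.

(3, 0, 0)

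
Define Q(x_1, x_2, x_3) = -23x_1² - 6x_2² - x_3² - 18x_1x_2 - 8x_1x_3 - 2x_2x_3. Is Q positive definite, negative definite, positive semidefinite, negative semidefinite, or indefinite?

negative definite

The symmetric matrix of Q is A = [[-23, -9, -4], [-9, -6, -1], [-4, -1, -1]].
Leading principal minors: Δ_1 = -23, Δ_2 = 57, Δ_3 = -10.
The signs alternate starting with Δ_1 < 0, so by Sylvester's criterion Q is negative definite.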